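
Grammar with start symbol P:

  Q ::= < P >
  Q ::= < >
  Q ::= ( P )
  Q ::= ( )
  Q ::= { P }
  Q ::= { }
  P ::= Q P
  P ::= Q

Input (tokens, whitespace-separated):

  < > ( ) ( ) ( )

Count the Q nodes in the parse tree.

4

[P [Q < >] [P [Q ( )] [P [Q ( )] [P [Q ( )]]]]]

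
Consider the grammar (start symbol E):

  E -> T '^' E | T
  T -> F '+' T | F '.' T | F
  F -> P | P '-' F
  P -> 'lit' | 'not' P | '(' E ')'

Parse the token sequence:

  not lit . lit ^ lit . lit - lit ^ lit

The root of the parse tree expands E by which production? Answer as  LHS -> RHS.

[E [T [F [P not [P lit]]] . [T [F [P lit]]]] ^ [E [T [F [P lit]] . [T [F [P lit] - [F [P lit]]]]] ^ [E [T [F [P lit]]]]]]

E -> T '^' E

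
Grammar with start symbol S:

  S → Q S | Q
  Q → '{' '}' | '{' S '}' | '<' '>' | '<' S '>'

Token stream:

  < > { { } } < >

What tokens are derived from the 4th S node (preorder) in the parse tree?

[S [Q < >] [S [Q { [S [Q { }]] }] [S [Q < >]]]]

< >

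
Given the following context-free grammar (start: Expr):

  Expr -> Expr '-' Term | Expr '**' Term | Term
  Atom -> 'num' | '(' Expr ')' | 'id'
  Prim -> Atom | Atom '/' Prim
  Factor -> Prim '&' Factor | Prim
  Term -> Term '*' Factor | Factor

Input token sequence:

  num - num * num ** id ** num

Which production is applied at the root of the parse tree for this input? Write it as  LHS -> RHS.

[Expr [Expr [Expr [Expr [Term [Factor [Prim [Atom num]]]]] - [Term [Term [Factor [Prim [Atom num]]]] * [Factor [Prim [Atom num]]]]] ** [Term [Factor [Prim [Atom id]]]]] ** [Term [Factor [Prim [Atom num]]]]]

Expr -> Expr '**' Term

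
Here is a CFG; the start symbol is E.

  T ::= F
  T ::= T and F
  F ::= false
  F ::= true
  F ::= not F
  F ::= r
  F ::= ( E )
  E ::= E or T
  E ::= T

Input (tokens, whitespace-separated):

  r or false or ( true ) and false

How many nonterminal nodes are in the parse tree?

[E [E [E [T [F r]]] or [T [F false]]] or [T [T [F ( [E [T [F true]]] )]] and [F false]]]

14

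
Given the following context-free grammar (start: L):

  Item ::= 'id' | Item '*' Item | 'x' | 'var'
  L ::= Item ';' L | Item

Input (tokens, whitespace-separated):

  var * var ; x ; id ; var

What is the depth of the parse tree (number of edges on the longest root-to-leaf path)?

[L [Item [Item var] * [Item var]] ; [L [Item x] ; [L [Item id] ; [L [Item var]]]]]

5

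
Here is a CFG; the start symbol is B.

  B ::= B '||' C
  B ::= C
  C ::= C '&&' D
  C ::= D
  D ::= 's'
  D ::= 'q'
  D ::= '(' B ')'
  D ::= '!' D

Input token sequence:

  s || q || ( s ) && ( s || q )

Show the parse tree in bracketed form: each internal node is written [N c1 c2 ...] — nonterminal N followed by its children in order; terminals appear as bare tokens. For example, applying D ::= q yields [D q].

B
B || C
B || C || C
C || C || C
D || C || C
s || C || C
s || D || C
s || q || C
s || q || C && D
s || q || D && D
s || q || ( B ) && D
s || q || ( C ) && D
s || q || ( D ) && D
s || q || ( s ) && D
s || q || ( s ) && ( B )
s || q || ( s ) && ( B || C )
s || q || ( s ) && ( C || C )
s || q || ( s ) && ( D || C )
s || q || ( s ) && ( s || C )
s || q || ( s ) && ( s || D )
s || q || ( s ) && ( s || q )

[B [B [B [C [D s]]] || [C [D q]]] || [C [C [D ( [B [C [D s]]] )]] && [D ( [B [B [C [D s]]] || [C [D q]]] )]]]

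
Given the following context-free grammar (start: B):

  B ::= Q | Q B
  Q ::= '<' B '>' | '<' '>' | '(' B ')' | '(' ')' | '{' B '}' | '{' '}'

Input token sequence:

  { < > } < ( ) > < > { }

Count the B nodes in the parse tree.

6

[B [Q { [B [Q < >]] }] [B [Q < [B [Q ( )]] >] [B [Q < >] [B [Q { }]]]]]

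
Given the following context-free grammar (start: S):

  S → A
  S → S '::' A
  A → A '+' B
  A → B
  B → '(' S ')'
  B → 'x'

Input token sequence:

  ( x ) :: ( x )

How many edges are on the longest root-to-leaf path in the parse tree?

[S [S [A [B ( [S [A [B x]]] )]]] :: [A [B ( [S [A [B x]]] )]]]

7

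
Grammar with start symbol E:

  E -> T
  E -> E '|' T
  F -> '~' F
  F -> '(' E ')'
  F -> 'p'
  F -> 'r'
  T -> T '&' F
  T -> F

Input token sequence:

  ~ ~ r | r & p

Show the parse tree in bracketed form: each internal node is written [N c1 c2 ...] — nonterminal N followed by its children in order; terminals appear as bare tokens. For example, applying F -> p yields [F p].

E
E | T
T | T
F | T
~ F | T
~ ~ F | T
~ ~ r | T
~ ~ r | T & F
~ ~ r | F & F
~ ~ r | r & F
~ ~ r | r & p

[E [E [T [F ~ [F ~ [F r]]]]] | [T [T [F r]] & [F p]]]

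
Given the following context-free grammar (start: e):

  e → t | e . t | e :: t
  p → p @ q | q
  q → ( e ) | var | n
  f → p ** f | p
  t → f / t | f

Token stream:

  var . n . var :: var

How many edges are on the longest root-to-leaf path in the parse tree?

8

[e [e [e [e [t [f [p [q var]]]]] . [t [f [p [q n]]]]] . [t [f [p [q var]]]]] :: [t [f [p [q var]]]]]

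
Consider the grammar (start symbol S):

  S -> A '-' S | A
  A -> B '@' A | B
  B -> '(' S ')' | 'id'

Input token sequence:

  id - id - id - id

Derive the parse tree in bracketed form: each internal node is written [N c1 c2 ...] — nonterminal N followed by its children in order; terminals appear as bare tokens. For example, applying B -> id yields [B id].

S
A - S
B - S
id - S
id - A - S
id - B - S
id - id - S
id - id - A - S
id - id - B - S
id - id - id - S
id - id - id - A
id - id - id - B
id - id - id - id

[S [A [B id]] - [S [A [B id]] - [S [A [B id]] - [S [A [B id]]]]]]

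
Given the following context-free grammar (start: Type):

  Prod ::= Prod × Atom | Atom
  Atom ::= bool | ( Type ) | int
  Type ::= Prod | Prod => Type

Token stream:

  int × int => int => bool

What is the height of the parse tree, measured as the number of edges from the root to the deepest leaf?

5

[Type [Prod [Prod [Atom int]] × [Atom int]] => [Type [Prod [Atom int]] => [Type [Prod [Atom bool]]]]]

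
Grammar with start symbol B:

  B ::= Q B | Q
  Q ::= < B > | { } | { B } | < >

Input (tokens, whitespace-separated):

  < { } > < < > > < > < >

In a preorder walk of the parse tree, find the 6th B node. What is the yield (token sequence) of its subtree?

[B [Q < [B [Q { }]] >] [B [Q < [B [Q < >]] >] [B [Q < >] [B [Q < >]]]]]

< >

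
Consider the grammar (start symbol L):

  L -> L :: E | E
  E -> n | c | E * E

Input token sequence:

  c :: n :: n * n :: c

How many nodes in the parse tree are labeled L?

[L [L [L [L [E c]] :: [E n]] :: [E [E n] * [E n]]] :: [E c]]

4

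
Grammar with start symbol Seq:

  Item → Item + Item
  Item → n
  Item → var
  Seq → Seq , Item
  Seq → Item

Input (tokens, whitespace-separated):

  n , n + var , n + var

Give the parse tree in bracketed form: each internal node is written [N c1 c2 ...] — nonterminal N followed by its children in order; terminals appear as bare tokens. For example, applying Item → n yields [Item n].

Seq
Seq , Item
Seq , Item , Item
Item , Item , Item
n , Item , Item
n , Item + Item , Item
n , n + Item , Item
n , n + var , Item
n , n + var , Item + Item
n , n + var , n + Item
n , n + var , n + var

[Seq [Seq [Seq [Item n]] , [Item [Item n] + [Item var]]] , [Item [Item n] + [Item var]]]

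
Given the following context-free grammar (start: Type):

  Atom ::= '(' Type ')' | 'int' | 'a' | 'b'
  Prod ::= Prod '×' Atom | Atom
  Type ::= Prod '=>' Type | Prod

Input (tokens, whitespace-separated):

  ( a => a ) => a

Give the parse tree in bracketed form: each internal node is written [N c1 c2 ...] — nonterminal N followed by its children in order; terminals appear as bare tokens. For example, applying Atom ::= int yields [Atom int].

Type
Prod => Type
Atom => Type
( Type ) => Type
( Prod => Type ) => Type
( Atom => Type ) => Type
( a => Type ) => Type
( a => Prod ) => Type
( a => Atom ) => Type
( a => a ) => Type
( a => a ) => Prod
( a => a ) => Atom
( a => a ) => a

[Type [Prod [Atom ( [Type [Prod [Atom a]] => [Type [Prod [Atom a]]]] )]] => [Type [Prod [Atom a]]]]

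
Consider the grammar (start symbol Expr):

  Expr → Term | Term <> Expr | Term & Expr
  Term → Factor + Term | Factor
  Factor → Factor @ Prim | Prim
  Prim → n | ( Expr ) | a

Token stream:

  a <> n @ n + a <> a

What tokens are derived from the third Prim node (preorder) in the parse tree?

n

[Expr [Term [Factor [Prim a]]] <> [Expr [Term [Factor [Factor [Prim n]] @ [Prim n]] + [Term [Factor [Prim a]]]] <> [Expr [Term [Factor [Prim a]]]]]]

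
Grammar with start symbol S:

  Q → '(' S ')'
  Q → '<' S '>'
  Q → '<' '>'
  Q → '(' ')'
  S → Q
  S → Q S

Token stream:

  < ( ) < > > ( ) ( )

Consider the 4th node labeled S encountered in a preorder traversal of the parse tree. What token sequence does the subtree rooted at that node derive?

[S [Q < [S [Q ( )] [S [Q < >]]] >] [S [Q ( )] [S [Q ( )]]]]

( ) ( )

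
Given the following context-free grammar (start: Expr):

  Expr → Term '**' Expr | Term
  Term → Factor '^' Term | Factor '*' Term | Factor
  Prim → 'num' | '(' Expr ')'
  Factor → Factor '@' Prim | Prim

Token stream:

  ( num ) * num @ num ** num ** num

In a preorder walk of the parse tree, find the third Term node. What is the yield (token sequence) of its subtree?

num @ num

[Expr [Term [Factor [Prim ( [Expr [Term [Factor [Prim num]]]] )]] * [Term [Factor [Factor [Prim num]] @ [Prim num]]]] ** [Expr [Term [Factor [Prim num]]] ** [Expr [Term [Factor [Prim num]]]]]]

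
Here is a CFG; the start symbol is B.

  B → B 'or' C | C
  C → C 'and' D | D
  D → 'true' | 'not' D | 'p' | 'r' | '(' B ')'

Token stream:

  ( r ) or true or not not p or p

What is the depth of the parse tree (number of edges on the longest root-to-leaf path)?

[B [B [B [B [C [D ( [B [C [D r]]] )]]] or [C [D true]]] or [C [D not [D not [D p]]]]] or [C [D p]]]

9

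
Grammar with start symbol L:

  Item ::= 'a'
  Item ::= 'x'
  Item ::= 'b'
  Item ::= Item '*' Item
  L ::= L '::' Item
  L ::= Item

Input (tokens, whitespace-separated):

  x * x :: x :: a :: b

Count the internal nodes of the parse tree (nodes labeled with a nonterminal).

[L [L [L [L [Item [Item x] * [Item x]]] :: [Item x]] :: [Item a]] :: [Item b]]

10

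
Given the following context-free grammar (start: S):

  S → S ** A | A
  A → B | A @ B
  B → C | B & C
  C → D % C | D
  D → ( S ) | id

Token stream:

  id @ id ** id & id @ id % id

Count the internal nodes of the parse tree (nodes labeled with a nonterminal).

23

[S [S [A [A [B [C [D id]]]] @ [B [C [D id]]]]] ** [A [A [B [B [C [D id]]] & [C [D id]]]] @ [B [C [D id] % [C [D id]]]]]]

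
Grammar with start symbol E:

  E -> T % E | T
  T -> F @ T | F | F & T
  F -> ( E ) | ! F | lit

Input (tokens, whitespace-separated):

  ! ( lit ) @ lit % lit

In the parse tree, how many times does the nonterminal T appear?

[E [T [F ! [F ( [E [T [F lit]]] )]] @ [T [F lit]]] % [E [T [F lit]]]]

4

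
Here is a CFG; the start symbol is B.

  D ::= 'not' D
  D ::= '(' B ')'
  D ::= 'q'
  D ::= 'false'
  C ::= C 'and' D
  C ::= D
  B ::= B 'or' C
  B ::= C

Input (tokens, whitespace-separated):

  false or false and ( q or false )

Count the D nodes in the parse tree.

[B [B [C [D false]]] or [C [C [D false]] and [D ( [B [B [C [D q]]] or [C [D false]]] )]]]

5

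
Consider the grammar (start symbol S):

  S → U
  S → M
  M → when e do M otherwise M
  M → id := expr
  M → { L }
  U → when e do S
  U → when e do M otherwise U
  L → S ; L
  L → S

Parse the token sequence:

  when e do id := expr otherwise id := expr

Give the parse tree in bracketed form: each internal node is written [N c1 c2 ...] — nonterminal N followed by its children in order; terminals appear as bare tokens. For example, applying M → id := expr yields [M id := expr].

S
M
when e do M otherwise M
when e do id := expr otherwise M
when e do id := expr otherwise id := expr

[S [M when e do [M id := expr] otherwise [M id := expr]]]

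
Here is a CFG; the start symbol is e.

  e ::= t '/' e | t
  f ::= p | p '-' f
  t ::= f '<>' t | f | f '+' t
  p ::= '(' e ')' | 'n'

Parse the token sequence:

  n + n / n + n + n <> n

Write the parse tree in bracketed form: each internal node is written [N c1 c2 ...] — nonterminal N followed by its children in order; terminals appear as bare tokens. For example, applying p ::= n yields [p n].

e
t / e
f + t / e
p + t / e
n + t / e
n + f / e
n + p / e
n + n / e
n + n / t
n + n / f + t
n + n / p + t
n + n / n + t
n + n / n + f + t
n + n / n + p + t
n + n / n + n + t
n + n / n + n + f <> t
n + n / n + n + p <> t
n + n / n + n + n <> t
n + n / n + n + n <> f
n + n / n + n + n <> p
n + n / n + n + n <> n

[e [t [f [p n]] + [t [f [p n]]]] / [e [t [f [p n]] + [t [f [p n]] + [t [f [p n]] <> [t [f [p n]]]]]]]]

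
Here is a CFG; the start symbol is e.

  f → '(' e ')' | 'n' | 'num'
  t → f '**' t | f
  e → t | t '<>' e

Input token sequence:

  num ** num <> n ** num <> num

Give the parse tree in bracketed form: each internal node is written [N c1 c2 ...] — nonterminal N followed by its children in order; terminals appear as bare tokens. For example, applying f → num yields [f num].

e
t <> e
f ** t <> e
num ** t <> e
num ** f <> e
num ** num <> e
num ** num <> t <> e
num ** num <> f ** t <> e
num ** num <> n ** t <> e
num ** num <> n ** f <> e
num ** num <> n ** num <> e
num ** num <> n ** num <> t
num ** num <> n ** num <> f
num ** num <> n ** num <> num

[e [t [f num] ** [t [f num]]] <> [e [t [f n] ** [t [f num]]] <> [e [t [f num]]]]]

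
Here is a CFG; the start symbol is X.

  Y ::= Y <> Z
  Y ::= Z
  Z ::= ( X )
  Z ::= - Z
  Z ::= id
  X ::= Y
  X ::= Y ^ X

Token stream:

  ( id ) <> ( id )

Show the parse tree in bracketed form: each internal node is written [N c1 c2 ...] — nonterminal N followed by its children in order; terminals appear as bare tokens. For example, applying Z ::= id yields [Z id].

X
Y
Y <> Z
Z <> Z
( X ) <> Z
( Y ) <> Z
( Z ) <> Z
( id ) <> Z
( id ) <> ( X )
( id ) <> ( Y )
( id ) <> ( Z )
( id ) <> ( id )

[X [Y [Y [Z ( [X [Y [Z id]]] )]] <> [Z ( [X [Y [Z id]]] )]]]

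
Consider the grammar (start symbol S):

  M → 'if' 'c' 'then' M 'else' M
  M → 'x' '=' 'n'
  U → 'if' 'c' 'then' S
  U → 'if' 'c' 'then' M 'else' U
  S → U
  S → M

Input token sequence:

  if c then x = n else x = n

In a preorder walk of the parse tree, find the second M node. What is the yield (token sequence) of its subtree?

[S [M if c then [M x = n] else [M x = n]]]

x = n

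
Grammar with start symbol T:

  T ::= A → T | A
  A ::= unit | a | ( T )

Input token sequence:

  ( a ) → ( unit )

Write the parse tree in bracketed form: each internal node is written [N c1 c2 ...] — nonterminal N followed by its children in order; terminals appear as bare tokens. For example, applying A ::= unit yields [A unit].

T
A → T
( T ) → T
( A ) → T
( a ) → T
( a ) → A
( a ) → ( T )
( a ) → ( A )
( a ) → ( unit )

[T [A ( [T [A a]] )] → [T [A ( [T [A unit]] )]]]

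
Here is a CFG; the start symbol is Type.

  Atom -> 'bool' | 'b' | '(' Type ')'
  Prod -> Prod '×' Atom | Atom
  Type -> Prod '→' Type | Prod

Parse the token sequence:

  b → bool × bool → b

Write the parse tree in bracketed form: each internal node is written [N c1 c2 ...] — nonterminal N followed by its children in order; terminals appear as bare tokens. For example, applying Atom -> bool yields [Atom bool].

[Type [Prod [Atom b]] → [Type [Prod [Prod [Atom bool]] × [Atom bool]] → [Type [Prod [Atom b]]]]]

Type
Prod → Type
Atom → Type
b → Type
b → Prod → Type
b → Prod × Atom → Type
b → Atom × Atom → Type
b → bool × Atom → Type
b → bool × bool → Type
b → bool × bool → Prod
b → bool × bool → Atom
b → bool × bool → b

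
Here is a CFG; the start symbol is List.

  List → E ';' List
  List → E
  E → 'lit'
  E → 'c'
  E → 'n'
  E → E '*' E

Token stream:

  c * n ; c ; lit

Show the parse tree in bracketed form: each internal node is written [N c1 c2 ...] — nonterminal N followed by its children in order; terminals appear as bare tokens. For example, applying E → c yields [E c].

[List [E [E c] * [E n]] ; [List [E c] ; [List [E lit]]]]

List
E ; List
E * E ; List
c * E ; List
c * n ; List
c * n ; E ; List
c * n ; c ; List
c * n ; c ; E
c * n ; c ; lit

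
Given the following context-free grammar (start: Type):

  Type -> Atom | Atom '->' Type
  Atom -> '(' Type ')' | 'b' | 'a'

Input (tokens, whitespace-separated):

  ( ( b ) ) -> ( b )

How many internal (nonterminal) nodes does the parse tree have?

10

[Type [Atom ( [Type [Atom ( [Type [Atom b]] )]] )] -> [Type [Atom ( [Type [Atom b]] )]]]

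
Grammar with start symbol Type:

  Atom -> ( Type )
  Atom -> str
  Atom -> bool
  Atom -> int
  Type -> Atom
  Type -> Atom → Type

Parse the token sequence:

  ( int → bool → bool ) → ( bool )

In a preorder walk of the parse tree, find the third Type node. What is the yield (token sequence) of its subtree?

[Type [Atom ( [Type [Atom int] → [Type [Atom bool] → [Type [Atom bool]]]] )] → [Type [Atom ( [Type [Atom bool]] )]]]

bool → bool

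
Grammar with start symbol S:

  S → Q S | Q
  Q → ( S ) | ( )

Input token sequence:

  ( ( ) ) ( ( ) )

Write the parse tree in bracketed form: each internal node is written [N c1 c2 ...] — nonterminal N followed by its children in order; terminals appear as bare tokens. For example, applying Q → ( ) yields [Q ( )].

[S [Q ( [S [Q ( )]] )] [S [Q ( [S [Q ( )]] )]]]

S
Q S
( S ) S
( Q ) S
( ( ) ) S
( ( ) ) Q
( ( ) ) ( S )
( ( ) ) ( Q )
( ( ) ) ( ( ) )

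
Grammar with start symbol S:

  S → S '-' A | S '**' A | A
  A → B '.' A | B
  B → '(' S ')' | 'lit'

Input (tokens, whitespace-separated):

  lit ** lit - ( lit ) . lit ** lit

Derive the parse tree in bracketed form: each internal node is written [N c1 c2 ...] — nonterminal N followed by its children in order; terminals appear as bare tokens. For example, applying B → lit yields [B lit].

[S [S [S [S [A [B lit]]] ** [A [B lit]]] - [A [B ( [S [A [B lit]]] )] . [A [B lit]]]] ** [A [B lit]]]

S
S ** A
S - A ** A
S ** A - A ** A
A ** A - A ** A
B ** A - A ** A
lit ** A - A ** A
lit ** B - A ** A
lit ** lit - A ** A
lit ** lit - B . A ** A
lit ** lit - ( S ) . A ** A
lit ** lit - ( A ) . A ** A
lit ** lit - ( B ) . A ** A
lit ** lit - ( lit ) . A ** A
lit ** lit - ( lit ) . B ** A
lit ** lit - ( lit ) . lit ** A
lit ** lit - ( lit ) . lit ** B
lit ** lit - ( lit ) . lit ** lit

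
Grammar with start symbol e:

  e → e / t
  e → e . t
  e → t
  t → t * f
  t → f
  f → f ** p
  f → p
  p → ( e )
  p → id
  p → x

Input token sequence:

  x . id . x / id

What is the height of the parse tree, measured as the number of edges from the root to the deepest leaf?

7

[e [e [e [e [t [f [p x]]]] . [t [f [p id]]]] . [t [f [p x]]]] / [t [f [p id]]]]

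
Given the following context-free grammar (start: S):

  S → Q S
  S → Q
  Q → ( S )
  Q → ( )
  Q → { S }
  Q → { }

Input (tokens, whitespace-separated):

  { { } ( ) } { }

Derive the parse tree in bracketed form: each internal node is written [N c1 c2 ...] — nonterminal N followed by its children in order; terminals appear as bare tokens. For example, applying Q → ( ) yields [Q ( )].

S
Q S
{ S } S
{ Q S } S
{ { } S } S
{ { } Q } S
{ { } ( ) } S
{ { } ( ) } Q
{ { } ( ) } { }

[S [Q { [S [Q { }] [S [Q ( )]]] }] [S [Q { }]]]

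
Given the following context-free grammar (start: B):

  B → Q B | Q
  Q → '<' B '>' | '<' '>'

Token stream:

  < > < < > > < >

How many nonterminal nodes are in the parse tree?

8

[B [Q < >] [B [Q < [B [Q < >]] >] [B [Q < >]]]]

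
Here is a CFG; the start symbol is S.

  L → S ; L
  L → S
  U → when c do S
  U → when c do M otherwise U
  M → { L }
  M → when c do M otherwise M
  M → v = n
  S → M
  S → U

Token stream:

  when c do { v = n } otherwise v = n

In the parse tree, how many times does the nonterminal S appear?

2

[S [M when c do [M { [L [S [M v = n]]] }] otherwise [M v = n]]]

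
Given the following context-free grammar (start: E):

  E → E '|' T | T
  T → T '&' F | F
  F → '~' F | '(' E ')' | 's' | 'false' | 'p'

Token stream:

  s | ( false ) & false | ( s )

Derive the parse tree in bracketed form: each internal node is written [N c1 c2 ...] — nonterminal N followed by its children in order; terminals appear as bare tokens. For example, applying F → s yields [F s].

[E [E [E [T [F s]]] | [T [T [F ( [E [T [F false]]] )]] & [F false]]] | [T [F ( [E [T [F s]]] )]]]

E
E | T
E | T | T
T | T | T
F | T | T
s | T | T
s | T & F | T
s | F & F | T
s | ( E ) & F | T
s | ( T ) & F | T
s | ( F ) & F | T
s | ( false ) & F | T
s | ( false ) & false | T
s | ( false ) & false | F
s | ( false ) & false | ( E )
s | ( false ) & false | ( T )
s | ( false ) & false | ( F )
s | ( false ) & false | ( s )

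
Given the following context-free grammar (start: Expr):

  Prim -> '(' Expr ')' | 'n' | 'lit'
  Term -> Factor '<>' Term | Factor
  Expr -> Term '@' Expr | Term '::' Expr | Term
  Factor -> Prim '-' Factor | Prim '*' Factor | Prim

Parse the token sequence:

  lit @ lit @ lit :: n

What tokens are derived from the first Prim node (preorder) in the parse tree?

[Expr [Term [Factor [Prim lit]]] @ [Expr [Term [Factor [Prim lit]]] @ [Expr [Term [Factor [Prim lit]]] :: [Expr [Term [Factor [Prim n]]]]]]]

lit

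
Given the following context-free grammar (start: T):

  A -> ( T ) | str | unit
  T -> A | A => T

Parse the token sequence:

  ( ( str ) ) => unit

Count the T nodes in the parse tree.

4

[T [A ( [T [A ( [T [A str]] )]] )] => [T [A unit]]]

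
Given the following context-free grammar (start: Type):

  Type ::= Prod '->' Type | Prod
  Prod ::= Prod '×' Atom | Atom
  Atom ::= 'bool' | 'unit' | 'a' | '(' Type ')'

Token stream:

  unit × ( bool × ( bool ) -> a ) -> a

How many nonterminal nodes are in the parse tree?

[Type [Prod [Prod [Atom unit]] × [Atom ( [Type [Prod [Prod [Atom bool]] × [Atom ( [Type [Prod [Atom bool]]] )]] -> [Type [Prod [Atom a]]]] )]] -> [Type [Prod [Atom a]]]]

19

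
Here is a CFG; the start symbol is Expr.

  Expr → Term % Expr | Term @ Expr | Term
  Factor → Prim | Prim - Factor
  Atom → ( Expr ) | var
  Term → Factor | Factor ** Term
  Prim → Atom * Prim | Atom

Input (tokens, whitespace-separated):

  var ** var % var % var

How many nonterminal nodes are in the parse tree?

[Expr [Term [Factor [Prim [Atom var]]] ** [Term [Factor [Prim [Atom var]]]]] % [Expr [Term [Factor [Prim [Atom var]]]] % [Expr [Term [Factor [Prim [Atom var]]]]]]]

19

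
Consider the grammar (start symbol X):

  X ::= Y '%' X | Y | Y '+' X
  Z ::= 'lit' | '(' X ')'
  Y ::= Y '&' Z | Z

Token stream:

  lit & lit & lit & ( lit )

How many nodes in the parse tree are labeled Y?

[X [Y [Y [Y [Y [Z lit]] & [Z lit]] & [Z lit]] & [Z ( [X [Y [Z lit]]] )]]]

5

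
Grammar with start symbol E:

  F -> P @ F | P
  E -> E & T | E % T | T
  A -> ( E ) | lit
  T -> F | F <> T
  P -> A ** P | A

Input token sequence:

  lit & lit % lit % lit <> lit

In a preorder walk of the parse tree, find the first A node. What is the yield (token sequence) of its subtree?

lit

[E [E [E [E [T [F [P [A lit]]]]] & [T [F [P [A lit]]]]] % [T [F [P [A lit]]]]] % [T [F [P [A lit]]] <> [T [F [P [A lit]]]]]]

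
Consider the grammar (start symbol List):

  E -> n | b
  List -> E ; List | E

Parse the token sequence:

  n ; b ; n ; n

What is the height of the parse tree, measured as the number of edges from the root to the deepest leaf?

5

[List [E n] ; [List [E b] ; [List [E n] ; [List [E n]]]]]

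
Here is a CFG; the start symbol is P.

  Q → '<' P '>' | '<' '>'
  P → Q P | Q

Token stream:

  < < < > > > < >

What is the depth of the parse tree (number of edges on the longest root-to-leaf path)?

[P [Q < [P [Q < [P [Q < >]] >]] >] [P [Q < >]]]

6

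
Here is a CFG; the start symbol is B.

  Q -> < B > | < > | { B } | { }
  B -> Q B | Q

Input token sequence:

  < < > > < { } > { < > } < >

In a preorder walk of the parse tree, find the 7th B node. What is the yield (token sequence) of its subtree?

< >

[B [Q < [B [Q < >]] >] [B [Q < [B [Q { }]] >] [B [Q { [B [Q < >]] }] [B [Q < >]]]]]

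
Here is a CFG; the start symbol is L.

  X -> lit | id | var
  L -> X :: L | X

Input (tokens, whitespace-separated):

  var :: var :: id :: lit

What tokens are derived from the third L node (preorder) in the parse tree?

id :: lit

[L [X var] :: [L [X var] :: [L [X id] :: [L [X lit]]]]]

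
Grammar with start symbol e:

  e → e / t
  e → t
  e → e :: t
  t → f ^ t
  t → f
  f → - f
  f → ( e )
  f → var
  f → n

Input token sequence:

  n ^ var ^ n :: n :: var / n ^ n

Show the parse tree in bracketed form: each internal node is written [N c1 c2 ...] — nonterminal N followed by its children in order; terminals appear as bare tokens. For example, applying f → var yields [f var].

e
e / t
e :: t / t
e :: t :: t / t
t :: t :: t / t
f ^ t :: t :: t / t
n ^ t :: t :: t / t
n ^ f ^ t :: t :: t / t
n ^ var ^ t :: t :: t / t
n ^ var ^ f :: t :: t / t
n ^ var ^ n :: t :: t / t
n ^ var ^ n :: f :: t / t
n ^ var ^ n :: n :: t / t
n ^ var ^ n :: n :: f / t
n ^ var ^ n :: n :: var / t
n ^ var ^ n :: n :: var / f ^ t
n ^ var ^ n :: n :: var / n ^ t
n ^ var ^ n :: n :: var / n ^ f
n ^ var ^ n :: n :: var / n ^ n

[e [e [e [e [t [f n] ^ [t [f var] ^ [t [f n]]]]] :: [t [f n]]] :: [t [f var]]] / [t [f n] ^ [t [f n]]]]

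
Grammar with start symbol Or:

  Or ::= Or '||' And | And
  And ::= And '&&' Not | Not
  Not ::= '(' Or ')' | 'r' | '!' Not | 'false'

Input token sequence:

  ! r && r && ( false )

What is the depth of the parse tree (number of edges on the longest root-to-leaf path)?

[Or [And [And [And [Not ! [Not r]]] && [Not r]] && [Not ( [Or [And [Not false]]] )]]]

6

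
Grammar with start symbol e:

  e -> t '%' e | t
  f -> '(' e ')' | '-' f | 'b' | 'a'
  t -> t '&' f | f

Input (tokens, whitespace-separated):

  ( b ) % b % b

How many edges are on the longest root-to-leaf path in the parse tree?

[e [t [f ( [e [t [f b]]] )]] % [e [t [f b]] % [e [t [f b]]]]]

6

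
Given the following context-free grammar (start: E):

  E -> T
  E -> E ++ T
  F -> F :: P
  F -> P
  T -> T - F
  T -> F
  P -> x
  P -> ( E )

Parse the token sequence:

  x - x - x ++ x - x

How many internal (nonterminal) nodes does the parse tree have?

[E [E [T [T [T [F [P x]]] - [F [P x]]] - [F [P x]]]] ++ [T [T [F [P x]]] - [F [P x]]]]

17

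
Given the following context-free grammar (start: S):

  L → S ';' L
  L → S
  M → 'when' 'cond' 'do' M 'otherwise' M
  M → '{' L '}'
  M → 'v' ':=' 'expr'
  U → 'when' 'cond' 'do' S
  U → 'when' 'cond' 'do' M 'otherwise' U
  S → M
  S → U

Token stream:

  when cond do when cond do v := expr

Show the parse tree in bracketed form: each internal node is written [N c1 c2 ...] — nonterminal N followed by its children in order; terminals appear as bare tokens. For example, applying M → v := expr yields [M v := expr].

S
U
when cond do S
when cond do U
when cond do when cond do S
when cond do when cond do M
when cond do when cond do v := expr

[S [U when cond do [S [U when cond do [S [M v := expr]]]]]]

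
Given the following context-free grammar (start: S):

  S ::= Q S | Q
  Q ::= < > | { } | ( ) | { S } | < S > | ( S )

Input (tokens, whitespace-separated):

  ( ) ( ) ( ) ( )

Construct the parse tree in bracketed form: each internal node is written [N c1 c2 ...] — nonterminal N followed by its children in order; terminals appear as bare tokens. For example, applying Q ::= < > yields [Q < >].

S
Q S
( ) S
( ) Q S
( ) ( ) S
( ) ( ) Q S
( ) ( ) ( ) S
( ) ( ) ( ) Q
( ) ( ) ( ) ( )

[S [Q ( )] [S [Q ( )] [S [Q ( )] [S [Q ( )]]]]]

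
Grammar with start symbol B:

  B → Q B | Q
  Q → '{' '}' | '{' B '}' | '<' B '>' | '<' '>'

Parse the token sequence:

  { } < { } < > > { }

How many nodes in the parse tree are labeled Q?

5

[B [Q { }] [B [Q < [B [Q { }] [B [Q < >]]] >] [B [Q { }]]]]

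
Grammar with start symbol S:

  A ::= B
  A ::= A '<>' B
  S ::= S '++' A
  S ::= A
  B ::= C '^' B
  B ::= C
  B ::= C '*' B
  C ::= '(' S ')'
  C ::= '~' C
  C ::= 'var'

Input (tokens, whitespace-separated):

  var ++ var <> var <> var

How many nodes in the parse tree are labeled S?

[S [S [A [B [C var]]]] ++ [A [A [A [B [C var]]] <> [B [C var]]] <> [B [C var]]]]

2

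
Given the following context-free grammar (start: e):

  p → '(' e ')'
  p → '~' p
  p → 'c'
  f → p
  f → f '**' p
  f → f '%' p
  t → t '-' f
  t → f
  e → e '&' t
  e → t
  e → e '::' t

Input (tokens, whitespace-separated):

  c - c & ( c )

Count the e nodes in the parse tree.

3

[e [e [t [t [f [p c]]] - [f [p c]]]] & [t [f [p ( [e [t [f [p c]]]] )]]]]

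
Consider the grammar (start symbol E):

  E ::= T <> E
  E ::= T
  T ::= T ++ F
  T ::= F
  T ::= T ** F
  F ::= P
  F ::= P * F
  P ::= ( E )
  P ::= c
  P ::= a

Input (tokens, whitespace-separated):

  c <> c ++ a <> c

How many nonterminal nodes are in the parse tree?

15

[E [T [F [P c]]] <> [E [T [T [F [P c]]] ++ [F [P a]]] <> [E [T [F [P c]]]]]]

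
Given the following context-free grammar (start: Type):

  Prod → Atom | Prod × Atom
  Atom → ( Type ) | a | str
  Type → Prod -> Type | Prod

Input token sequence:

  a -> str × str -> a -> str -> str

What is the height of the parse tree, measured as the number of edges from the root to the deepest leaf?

7

[Type [Prod [Atom a]] -> [Type [Prod [Prod [Atom str]] × [Atom str]] -> [Type [Prod [Atom a]] -> [Type [Prod [Atom str]] -> [Type [Prod [Atom str]]]]]]]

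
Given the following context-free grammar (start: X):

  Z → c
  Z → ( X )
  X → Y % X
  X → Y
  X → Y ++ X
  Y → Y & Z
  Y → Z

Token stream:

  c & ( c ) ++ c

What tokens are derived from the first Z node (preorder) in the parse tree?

[X [Y [Y [Z c]] & [Z ( [X [Y [Z c]]] )]] ++ [X [Y [Z c]]]]

c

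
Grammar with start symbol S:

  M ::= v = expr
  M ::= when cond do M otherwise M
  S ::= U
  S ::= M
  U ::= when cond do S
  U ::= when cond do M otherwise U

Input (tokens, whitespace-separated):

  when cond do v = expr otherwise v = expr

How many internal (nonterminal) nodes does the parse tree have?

[S [M when cond do [M v = expr] otherwise [M v = expr]]]

4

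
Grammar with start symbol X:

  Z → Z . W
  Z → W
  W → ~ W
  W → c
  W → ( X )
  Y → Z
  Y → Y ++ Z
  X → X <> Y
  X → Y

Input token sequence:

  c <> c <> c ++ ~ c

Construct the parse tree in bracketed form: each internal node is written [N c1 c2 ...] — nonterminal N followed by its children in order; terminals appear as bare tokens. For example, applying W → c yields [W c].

X
X <> Y
X <> Y <> Y
Y <> Y <> Y
Z <> Y <> Y
W <> Y <> Y
c <> Y <> Y
c <> Z <> Y
c <> W <> Y
c <> c <> Y
c <> c <> Y ++ Z
c <> c <> Z ++ Z
c <> c <> W ++ Z
c <> c <> c ++ Z
c <> c <> c ++ W
c <> c <> c ++ ~ W
c <> c <> c ++ ~ c

[X [X [X [Y [Z [W c]]]] <> [Y [Z [W c]]]] <> [Y [Y [Z [W c]]] ++ [Z [W ~ [W c]]]]]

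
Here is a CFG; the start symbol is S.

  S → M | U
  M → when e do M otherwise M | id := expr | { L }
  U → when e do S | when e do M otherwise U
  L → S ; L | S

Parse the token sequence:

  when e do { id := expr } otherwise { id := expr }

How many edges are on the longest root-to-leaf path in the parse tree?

6

[S [M when e do [M { [L [S [M id := expr]]] }] otherwise [M { [L [S [M id := expr]]] }]]]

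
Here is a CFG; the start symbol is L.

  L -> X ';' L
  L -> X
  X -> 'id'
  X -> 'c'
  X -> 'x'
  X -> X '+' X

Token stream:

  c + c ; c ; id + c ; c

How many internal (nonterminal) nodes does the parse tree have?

12

[L [X [X c] + [X c]] ; [L [X c] ; [L [X [X id] + [X c]] ; [L [X c]]]]]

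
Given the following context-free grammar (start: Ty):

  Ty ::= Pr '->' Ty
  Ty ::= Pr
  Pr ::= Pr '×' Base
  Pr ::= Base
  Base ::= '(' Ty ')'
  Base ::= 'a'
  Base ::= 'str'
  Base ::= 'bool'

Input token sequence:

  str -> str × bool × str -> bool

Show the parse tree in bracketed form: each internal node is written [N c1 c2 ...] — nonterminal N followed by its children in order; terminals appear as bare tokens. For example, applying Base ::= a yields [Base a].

Ty
Pr -> Ty
Base -> Ty
str -> Ty
str -> Pr -> Ty
str -> Pr × Base -> Ty
str -> Pr × Base × Base -> Ty
str -> Base × Base × Base -> Ty
str -> str × Base × Base -> Ty
str -> str × bool × Base -> Ty
str -> str × bool × str -> Ty
str -> str × bool × str -> Pr
str -> str × bool × str -> Base
str -> str × bool × str -> bool

[Ty [Pr [Base str]] -> [Ty [Pr [Pr [Pr [Base str]] × [Base bool]] × [Base str]] -> [Ty [Pr [Base bool]]]]]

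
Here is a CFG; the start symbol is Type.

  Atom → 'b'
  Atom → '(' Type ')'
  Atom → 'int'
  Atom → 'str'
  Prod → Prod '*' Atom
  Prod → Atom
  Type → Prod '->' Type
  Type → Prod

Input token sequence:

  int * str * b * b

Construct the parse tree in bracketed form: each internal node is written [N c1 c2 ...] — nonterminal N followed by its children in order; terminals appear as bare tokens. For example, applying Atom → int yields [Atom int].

[Type [Prod [Prod [Prod [Prod [Atom int]] * [Atom str]] * [Atom b]] * [Atom b]]]

Type
Prod
Prod * Atom
Prod * Atom * Atom
Prod * Atom * Atom * Atom
Atom * Atom * Atom * Atom
int * Atom * Atom * Atom
int * str * Atom * Atom
int * str * b * Atom
int * str * b * b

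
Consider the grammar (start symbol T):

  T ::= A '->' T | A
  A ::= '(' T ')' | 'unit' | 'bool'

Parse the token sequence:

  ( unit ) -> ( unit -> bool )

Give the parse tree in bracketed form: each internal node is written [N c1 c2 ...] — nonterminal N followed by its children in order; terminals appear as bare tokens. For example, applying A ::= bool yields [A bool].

T
A -> T
( T ) -> T
( A ) -> T
( unit ) -> T
( unit ) -> A
( unit ) -> ( T )
( unit ) -> ( A -> T )
( unit ) -> ( unit -> T )
( unit ) -> ( unit -> A )
( unit ) -> ( unit -> bool )

[T [A ( [T [A unit]] )] -> [T [A ( [T [A unit] -> [T [A bool]]] )]]]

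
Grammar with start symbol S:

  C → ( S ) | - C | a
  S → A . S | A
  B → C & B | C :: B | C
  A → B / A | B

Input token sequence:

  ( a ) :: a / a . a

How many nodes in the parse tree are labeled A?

4

[S [A [B [C ( [S [A [B [C a]]]] )] :: [B [C a]]] / [A [B [C a]]]] . [S [A [B [C a]]]]]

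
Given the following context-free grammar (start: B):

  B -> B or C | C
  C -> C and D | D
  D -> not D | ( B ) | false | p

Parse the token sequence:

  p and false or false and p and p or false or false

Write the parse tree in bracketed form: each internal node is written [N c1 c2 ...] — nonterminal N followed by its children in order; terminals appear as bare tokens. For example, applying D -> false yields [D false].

B
B or C
B or C or C
B or C or C or C
C or C or C or C
C and D or C or C or C
D and D or C or C or C
p and D or C or C or C
p and false or C or C or C
p and false or C and D or C or C
p and false or C and D and D or C or C
p and false or D and D and D or C or C
p and false or false and D and D or C or C
p and false or false and p and D or C or C
p and false or false and p and p or C or C
p and false or false and p and p or D or C
p and false or false and p and p or false or C
p and false or false and p and p or false or D
p and false or false and p and p or false or false

[B [B [B [B [C [C [D p]] and [D false]]] or [C [C [C [D false]] and [D p]] and [D p]]] or [C [D false]]] or [C [D false]]]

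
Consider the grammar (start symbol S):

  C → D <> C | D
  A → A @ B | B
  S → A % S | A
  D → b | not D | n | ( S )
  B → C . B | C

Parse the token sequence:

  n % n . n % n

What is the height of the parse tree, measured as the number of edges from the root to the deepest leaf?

7

[S [A [B [C [D n]]]] % [S [A [B [C [D n]] . [B [C [D n]]]]] % [S [A [B [C [D n]]]]]]]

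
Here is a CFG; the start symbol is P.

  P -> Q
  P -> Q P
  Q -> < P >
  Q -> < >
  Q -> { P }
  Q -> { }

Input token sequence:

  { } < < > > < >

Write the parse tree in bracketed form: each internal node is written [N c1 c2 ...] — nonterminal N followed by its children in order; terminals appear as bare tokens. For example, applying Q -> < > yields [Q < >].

[P [Q { }] [P [Q < [P [Q < >]] >] [P [Q < >]]]]

P
Q P
{ } P
{ } Q P
{ } < P > P
{ } < Q > P
{ } < < > > P
{ } < < > > Q
{ } < < > > < >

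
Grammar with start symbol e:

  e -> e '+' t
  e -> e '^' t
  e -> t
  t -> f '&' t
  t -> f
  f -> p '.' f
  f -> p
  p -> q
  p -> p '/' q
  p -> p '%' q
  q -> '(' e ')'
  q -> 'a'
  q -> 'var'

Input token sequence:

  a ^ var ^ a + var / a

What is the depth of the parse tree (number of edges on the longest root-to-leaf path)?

8

[e [e [e [e [t [f [p [q a]]]]] ^ [t [f [p [q var]]]]] ^ [t [f [p [q a]]]]] + [t [f [p [p [q var]] / [q a]]]]]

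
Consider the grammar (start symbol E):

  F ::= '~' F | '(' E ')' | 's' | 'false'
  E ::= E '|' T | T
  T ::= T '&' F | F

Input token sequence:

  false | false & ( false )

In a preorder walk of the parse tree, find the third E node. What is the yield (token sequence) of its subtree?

[E [E [T [F false]]] | [T [T [F false]] & [F ( [E [T [F false]]] )]]]

false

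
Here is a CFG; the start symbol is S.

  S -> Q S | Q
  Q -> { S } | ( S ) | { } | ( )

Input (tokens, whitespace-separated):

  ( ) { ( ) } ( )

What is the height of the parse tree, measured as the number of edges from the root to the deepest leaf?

[S [Q ( )] [S [Q { [S [Q ( )]] }] [S [Q ( )]]]]

5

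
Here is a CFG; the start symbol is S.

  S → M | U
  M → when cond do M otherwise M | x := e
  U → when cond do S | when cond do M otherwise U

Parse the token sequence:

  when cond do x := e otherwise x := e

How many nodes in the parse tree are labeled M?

[S [M when cond do [M x := e] otherwise [M x := e]]]

3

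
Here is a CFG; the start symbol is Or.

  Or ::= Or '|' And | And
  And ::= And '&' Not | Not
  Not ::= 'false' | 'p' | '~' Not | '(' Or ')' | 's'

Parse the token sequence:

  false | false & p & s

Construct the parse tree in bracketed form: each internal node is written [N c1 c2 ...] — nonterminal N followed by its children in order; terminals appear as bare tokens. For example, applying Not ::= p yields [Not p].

Or
Or | And
And | And
Not | And
false | And
false | And & Not
false | And & Not & Not
false | Not & Not & Not
false | false & Not & Not
false | false & p & Not
false | false & p & s

[Or [Or [And [Not false]]] | [And [And [And [Not false]] & [Not p]] & [Not s]]]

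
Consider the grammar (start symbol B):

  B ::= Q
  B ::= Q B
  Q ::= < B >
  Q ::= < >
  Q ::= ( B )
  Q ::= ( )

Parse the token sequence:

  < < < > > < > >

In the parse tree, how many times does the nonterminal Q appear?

[B [Q < [B [Q < [B [Q < >]] >] [B [Q < >]]] >]]

4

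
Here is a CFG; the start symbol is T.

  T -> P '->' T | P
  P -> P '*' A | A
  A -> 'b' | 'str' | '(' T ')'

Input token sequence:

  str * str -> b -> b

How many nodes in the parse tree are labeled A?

4

[T [P [P [A str]] * [A str]] -> [T [P [A b]] -> [T [P [A b]]]]]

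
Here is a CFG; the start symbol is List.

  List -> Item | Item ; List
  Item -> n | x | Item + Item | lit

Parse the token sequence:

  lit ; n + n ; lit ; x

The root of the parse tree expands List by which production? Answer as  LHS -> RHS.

[List [Item lit] ; [List [Item [Item n] + [Item n]] ; [List [Item lit] ; [List [Item x]]]]]

List -> Item ; List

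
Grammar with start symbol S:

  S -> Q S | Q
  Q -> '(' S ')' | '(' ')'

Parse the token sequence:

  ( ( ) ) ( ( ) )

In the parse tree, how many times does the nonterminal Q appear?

4

[S [Q ( [S [Q ( )]] )] [S [Q ( [S [Q ( )]] )]]]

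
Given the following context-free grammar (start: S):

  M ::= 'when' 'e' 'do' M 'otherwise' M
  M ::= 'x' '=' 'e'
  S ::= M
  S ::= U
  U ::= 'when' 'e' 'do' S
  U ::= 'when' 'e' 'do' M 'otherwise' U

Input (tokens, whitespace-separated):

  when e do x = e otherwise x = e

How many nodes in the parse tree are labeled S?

1

[S [M when e do [M x = e] otherwise [M x = e]]]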